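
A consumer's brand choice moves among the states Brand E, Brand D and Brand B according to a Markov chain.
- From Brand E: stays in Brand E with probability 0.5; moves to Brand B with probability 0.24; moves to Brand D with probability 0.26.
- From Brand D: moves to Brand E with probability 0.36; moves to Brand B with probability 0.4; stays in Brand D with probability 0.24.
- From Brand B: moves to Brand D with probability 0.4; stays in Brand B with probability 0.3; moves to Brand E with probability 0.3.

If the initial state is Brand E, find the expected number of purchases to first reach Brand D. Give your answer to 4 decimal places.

Let t(s) be the expected number of purchases to first reach Brand D from state s, with t(Brand D) = 0. Conditioning on the first purchase:
t(Brand E) = 1 + 0.5·t(Brand E) + 0.24·t(Brand B)
t(Brand B) = 1 + 0.3·t(Brand E) + 0.3·t(Brand B)
Solving: t(Brand E) = 3.3813, t(Brand B) = 2.8777.
Expected purchases from Brand E to Brand D: 3.3813.

3.3813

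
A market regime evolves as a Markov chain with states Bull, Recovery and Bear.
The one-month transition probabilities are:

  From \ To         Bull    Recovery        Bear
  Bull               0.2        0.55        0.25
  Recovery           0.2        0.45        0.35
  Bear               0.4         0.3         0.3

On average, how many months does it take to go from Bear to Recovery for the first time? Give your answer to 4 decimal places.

Let t(s) be the expected number of months to first reach Recovery from state s, with t(Recovery) = 0. Conditioning on the first month:
t(Bull) = 1 + 0.2·t(Bull) + 0.25·t(Bear)
t(Bear) = 1 + 0.4·t(Bull) + 0.3·t(Bear)
Solving: t(Bull) = 2.0652, t(Bear) = 2.6087.
Expected months from Bear to Recovery: 2.6087.

2.6087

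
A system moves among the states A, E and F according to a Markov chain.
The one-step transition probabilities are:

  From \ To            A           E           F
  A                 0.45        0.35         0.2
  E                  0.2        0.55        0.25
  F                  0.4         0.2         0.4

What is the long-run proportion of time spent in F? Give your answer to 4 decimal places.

Let the stationary distribution be π with π = πP and π_1 + π_2 + π_3 = 1.
π_1 = 0.45·π_1 + 0.2·π_2 + 0.4·π_3
π_2 = 0.35·π_1 + 0.55·π_2 + 0.2·π_3
Solving with the normalization constraint gives π = (0.3398, 0.3861, 0.2741).
So the stationary probability of F is 0.2741.

0.2741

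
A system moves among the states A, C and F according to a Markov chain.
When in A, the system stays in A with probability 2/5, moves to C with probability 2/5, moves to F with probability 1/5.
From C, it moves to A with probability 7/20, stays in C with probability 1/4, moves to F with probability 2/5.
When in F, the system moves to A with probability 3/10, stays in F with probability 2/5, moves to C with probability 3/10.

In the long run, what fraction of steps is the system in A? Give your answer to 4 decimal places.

0.3511

Let the stationary distribution be π with π = πP and π_1 + π_2 + π_3 = 1.
π_1 = 0.4·π_1 + 0.35·π_2 + 0.3·π_3
π_2 = 0.4·π_1 + 0.25·π_2 + 0.3·π_3
Solving with the normalization constraint gives π = (0.3511, 0.3191, 0.3298).
So the stationary probability of A is 0.3511.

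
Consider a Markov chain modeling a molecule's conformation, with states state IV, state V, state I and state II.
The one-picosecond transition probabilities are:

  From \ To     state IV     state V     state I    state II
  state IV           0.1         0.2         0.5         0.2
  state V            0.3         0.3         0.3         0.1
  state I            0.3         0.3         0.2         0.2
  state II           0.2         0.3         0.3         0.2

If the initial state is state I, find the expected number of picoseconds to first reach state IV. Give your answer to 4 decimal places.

Let t(s) be the expected number of picoseconds to first reach state IV from state s, with t(state IV) = 0. Conditioning on the first picosecond:
t(state V) = 1 + 0.3·t(state V) + 0.3·t(state I) + 0.1·t(state II)
t(state I) = 1 + 0.3·t(state V) + 0.2·t(state I) + 0.2·t(state II)
t(state II) = 1 + 0.3·t(state V) + 0.3·t(state I) + 0.2·t(state II)
Solving: t(state V) = 3.4982, t(state I) = 3.5336, t(state II) = 3.8869.
Expected picoseconds from state I to state IV: 3.5336.

3.5336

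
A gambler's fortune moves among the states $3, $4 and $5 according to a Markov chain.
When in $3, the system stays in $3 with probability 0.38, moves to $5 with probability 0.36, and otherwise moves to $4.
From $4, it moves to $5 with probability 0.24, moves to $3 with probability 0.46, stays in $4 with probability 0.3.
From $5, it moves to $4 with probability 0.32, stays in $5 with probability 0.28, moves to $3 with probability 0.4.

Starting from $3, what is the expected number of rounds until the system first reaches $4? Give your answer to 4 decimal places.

Let t(s) be the expected number of rounds to first reach $4 from state s, with t($4) = 0. Conditioning on the first round:
t($3) = 1 + 0.38·t($3) + 0.36·t($5)
t($5) = 1 + 0.4·t($3) + 0.28·t($5)
Solving: t($3) = 3.5714, t($5) = 3.3730.
Expected rounds from $3 to $4: 3.5714.

3.5714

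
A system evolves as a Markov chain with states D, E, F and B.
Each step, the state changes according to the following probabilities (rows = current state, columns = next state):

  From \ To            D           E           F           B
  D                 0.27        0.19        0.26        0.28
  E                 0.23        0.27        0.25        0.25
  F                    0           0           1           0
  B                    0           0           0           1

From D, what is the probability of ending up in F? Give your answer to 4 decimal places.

Let h(s) be the probability of absorption at F starting from transient state s. Then h(F) = 1 and h(B) = 0. By first-step analysis:
h(D) = 0.27·h(D) + 0.19·h(E) + 0.26·1 + 0.28·0
h(E) = 0.23·h(D) + 0.27·h(E) + 0.25·1 + 0.25·0
Solving: h(D) = 0.4851, h(E) = 0.4953.
Starting from D, the probability is 0.4851.

0.4851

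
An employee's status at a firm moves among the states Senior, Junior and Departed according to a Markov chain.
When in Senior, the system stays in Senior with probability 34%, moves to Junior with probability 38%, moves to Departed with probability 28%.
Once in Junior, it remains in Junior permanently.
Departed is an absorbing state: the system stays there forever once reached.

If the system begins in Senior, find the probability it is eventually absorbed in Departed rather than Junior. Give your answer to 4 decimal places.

Let h(s) be the probability of absorption at Departed starting from transient state s. Then h(Departed) = 1 and h(Junior) = 0. By first-step analysis:
h(Senior) = 0.34·h(Senior) + 0.38·0 + 0.28·1
Solving: h(Senior) = 0.4242.
Starting from Senior, the probability is 0.4242.

0.4242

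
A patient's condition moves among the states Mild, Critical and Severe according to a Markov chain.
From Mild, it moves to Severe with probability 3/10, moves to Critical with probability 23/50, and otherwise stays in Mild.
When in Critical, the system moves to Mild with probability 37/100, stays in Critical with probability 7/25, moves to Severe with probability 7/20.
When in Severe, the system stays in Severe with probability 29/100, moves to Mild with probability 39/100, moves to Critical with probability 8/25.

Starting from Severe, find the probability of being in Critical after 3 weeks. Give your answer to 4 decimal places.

0.3510

Propagate the distribution vector 3 weeks from Severe.
After 0 weeks: (0.0000, 0.0000, 1.0000)
After 1 week: (0.3900, 0.3200, 0.2900)
After 2 weeks: (0.3251, 0.3618, 0.3131)
After 3 weeks: (0.3340, 0.3510, 0.3150)
P(in Critical after 3 weeks) = 0.3510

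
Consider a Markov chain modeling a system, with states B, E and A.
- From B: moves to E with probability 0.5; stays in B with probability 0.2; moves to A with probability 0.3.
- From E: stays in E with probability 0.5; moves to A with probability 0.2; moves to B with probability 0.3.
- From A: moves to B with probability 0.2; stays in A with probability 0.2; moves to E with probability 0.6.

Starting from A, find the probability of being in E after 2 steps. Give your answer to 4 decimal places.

0.5200

Sum over the intermediate state after 1 step:
P = P(A→B)·P(B→E) + P(A→E)·P(E→E) + P(A→A)·P(A→E)
  = 0.2×0.5 + 0.6×0.5 + 0.2×0.6
  = 0.1000 + 0.3000 + 0.1200 = 0.5200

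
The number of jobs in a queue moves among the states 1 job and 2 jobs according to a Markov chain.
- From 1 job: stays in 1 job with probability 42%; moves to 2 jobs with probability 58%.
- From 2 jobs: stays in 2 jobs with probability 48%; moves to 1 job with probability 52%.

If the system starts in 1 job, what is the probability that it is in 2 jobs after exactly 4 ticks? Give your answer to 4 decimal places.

Propagate the distribution vector 4 ticks from 1 job.
After 0 ticks: (1.0000, 0.0000)
After 1 tick: (0.4200, 0.5800)
After 2 ticks: (0.4780, 0.5220)
After 3 ticks: (0.4722, 0.5278)
After 4 ticks: (0.4728, 0.5272)
P(in 2 jobs after 4 ticks) = 0.5272

0.5272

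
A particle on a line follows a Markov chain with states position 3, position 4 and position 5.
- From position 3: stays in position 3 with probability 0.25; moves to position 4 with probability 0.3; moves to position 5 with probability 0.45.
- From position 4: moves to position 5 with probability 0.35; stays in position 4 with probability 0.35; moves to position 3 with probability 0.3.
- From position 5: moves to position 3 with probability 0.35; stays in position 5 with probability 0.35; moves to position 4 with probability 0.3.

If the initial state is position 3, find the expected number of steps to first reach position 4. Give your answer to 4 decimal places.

Let t(s) be the expected number of steps to first reach position 4 from state s, with t(position 4) = 0. Conditioning on the first step:
t(position 3) = 1 + 0.25·t(position 3) + 0.45·t(position 5)
t(position 5) = 1 + 0.35·t(position 3) + 0.35·t(position 5)
Solving: t(position 3) = 3.3333, t(position 5) = 3.3333.
Expected steps from position 3 to position 4: 3.3333.

3.3333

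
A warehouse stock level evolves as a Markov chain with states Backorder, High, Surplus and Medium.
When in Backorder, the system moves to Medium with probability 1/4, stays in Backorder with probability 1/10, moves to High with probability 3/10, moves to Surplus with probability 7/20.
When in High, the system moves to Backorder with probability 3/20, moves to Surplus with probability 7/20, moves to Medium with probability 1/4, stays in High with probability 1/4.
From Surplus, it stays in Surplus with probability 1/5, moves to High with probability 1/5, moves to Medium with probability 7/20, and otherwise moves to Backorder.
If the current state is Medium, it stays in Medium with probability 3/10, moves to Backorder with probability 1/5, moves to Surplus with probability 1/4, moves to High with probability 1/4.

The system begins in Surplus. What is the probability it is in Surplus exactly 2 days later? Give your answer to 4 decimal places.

Propagate the distribution vector 2 days from Surplus.
After 0 days: (0.0000, 0.0000, 1.0000, 0.0000)
After 1 day: (0.2500, 0.2000, 0.2000, 0.3500)
After 2 days: (0.1750, 0.2525, 0.2850, 0.2875)
P(in Surplus after 2 days) = 0.2850

0.2850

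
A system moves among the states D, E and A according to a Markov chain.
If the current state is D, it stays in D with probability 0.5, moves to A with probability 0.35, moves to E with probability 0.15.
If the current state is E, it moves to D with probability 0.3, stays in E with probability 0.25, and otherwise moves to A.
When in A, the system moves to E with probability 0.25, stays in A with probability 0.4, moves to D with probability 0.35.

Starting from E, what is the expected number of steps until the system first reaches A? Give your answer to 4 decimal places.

2.4242

Let t(s) be the expected number of steps to first reach A from state s, with t(A) = 0. Conditioning on the first step:
t(D) = 1 + 0.5·t(D) + 0.15·t(E)
t(E) = 1 + 0.3·t(D) + 0.25·t(E)
Solving: t(D) = 2.7273, t(E) = 2.4242.
Expected steps from E to A: 2.4242.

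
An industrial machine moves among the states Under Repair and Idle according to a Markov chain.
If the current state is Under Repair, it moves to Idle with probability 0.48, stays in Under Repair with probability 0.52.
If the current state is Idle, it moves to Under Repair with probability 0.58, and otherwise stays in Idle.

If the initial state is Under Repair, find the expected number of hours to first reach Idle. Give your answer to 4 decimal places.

2.0833

Let t(s) be the expected number of hours to first reach Idle from state s, with t(Idle) = 0. Conditioning on the first hour:
t(Under Repair) = 1 + 0.52·t(Under Repair)
Solving: t(Under Repair) = 2.0833.
Expected hours from Under Repair to Idle: 2.0833.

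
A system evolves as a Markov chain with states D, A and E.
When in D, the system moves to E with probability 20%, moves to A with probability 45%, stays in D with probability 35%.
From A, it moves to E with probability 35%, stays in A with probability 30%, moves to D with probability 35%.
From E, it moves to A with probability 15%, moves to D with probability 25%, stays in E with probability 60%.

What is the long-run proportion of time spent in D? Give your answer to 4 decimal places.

Let the stationary distribution be π with π = πP and π_1 + π_2 + π_3 = 1.
π_1 = 0.35·π_1 + 0.35·π_2 + 0.25·π_3
π_2 = 0.45·π_1 + 0.3·π_2 + 0.15·π_3
Solving with the normalization constraint gives π = (0.3095, 0.2857, 0.4048).
So the stationary probability of D is 0.3095.

0.3095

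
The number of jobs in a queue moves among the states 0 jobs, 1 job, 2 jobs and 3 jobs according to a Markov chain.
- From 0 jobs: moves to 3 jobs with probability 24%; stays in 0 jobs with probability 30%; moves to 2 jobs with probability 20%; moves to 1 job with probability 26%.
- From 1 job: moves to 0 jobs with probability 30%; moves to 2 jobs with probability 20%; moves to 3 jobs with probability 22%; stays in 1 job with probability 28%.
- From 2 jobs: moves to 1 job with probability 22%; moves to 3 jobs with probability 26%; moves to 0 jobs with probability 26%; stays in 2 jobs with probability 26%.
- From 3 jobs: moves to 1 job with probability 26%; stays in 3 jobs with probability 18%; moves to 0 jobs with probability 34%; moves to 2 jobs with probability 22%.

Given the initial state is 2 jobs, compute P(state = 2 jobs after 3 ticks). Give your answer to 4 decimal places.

Propagate the distribution vector 3 ticks from 2 jobs.
After 0 ticks: (0.0000, 0.0000, 1.0000, 0.0000)
After 1 tick: (0.2600, 0.2200, 0.2600, 0.2600)
After 2 ticks: (0.3000, 0.2540, 0.2208, 0.2252)
After 3 ticks: (0.3002, 0.2562, 0.2178, 0.2258)
P(in 2 jobs after 3 ticks) = 0.2178

0.2178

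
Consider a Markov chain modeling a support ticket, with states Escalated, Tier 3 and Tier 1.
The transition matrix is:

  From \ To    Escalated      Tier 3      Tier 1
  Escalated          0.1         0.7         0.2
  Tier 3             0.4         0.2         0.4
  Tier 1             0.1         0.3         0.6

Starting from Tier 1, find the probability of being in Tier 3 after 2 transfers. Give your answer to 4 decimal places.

0.3100

Sum over the intermediate state after 1 transfer:
P = P(Tier 1→Escalated)·P(Escalated→Tier 3) + P(Tier 1→Tier 3)·P(Tier 3→Tier 3) + P(Tier 1→Tier 1)·P(Tier 1→Tier 3)
  = 0.1×0.7 + 0.3×0.2 + 0.6×0.3
  = 0.0700 + 0.0600 + 0.1800 = 0.3100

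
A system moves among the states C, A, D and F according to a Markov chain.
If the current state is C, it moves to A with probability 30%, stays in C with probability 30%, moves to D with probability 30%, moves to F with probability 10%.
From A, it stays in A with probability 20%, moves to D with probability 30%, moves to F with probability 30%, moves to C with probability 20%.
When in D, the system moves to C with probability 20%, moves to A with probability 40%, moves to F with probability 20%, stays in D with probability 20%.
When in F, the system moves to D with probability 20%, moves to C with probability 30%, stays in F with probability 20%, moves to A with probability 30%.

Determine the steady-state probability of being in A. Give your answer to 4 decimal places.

0.2958

Let the stationary distribution be π with π = πP and π_1 + π_2 + π_3 + π_4 = 1.
π_1 = 0.3·π_1 + 0.2·π_2 + 0.2·π_3 + 0.3·π_4
π_2 = 0.3·π_1 + 0.2·π_2 + 0.4·π_3 + 0.3·π_4
π_3 = 0.3·π_1 + 0.3·π_2 + 0.2·π_3 + 0.2·π_4
Solving with the normalization constraint gives π = (0.2450, 0.2958, 0.2541, 0.2051).
So the stationary probability of A is 0.2958.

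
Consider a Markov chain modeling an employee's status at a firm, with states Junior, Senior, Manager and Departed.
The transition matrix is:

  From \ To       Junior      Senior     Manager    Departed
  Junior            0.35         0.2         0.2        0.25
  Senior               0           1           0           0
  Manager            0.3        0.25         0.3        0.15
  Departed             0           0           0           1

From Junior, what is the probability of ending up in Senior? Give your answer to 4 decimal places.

0.4810

Let h(s) be the probability of absorption at Senior starting from transient state s. Then h(Senior) = 1 and h(Departed) = 0. By first-step analysis:
h(Junior) = 0.35·h(Junior) + 0.2·1 + 0.2·h(Manager) + 0.25·0
h(Manager) = 0.3·h(Junior) + 0.25·1 + 0.3·h(Manager) + 0.15·0
Solving: h(Junior) = 0.4810, h(Manager) = 0.5633.
Starting from Junior, the probability is 0.4810.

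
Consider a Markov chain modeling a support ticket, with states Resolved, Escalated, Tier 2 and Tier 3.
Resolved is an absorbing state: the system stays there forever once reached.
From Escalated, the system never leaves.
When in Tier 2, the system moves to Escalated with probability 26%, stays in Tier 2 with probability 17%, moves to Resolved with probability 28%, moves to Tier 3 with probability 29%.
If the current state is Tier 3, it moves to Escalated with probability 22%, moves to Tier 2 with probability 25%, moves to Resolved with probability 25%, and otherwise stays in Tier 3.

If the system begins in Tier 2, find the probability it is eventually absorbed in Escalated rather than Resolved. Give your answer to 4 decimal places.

0.4780

Let h(s) be the probability of absorption at Escalated starting from transient state s. Then h(Escalated) = 1 and h(Resolved) = 0. By first-step analysis:
h(Tier 2) = 0.28·0 + 0.26·1 + 0.17·h(Tier 2) + 0.29·h(Tier 3)
h(Tier 3) = 0.25·0 + 0.22·1 + 0.25·h(Tier 2) + 0.28·h(Tier 3)
Solving: h(Tier 2) = 0.4780, h(Tier 3) = 0.4715.
Starting from Tier 2, the probability is 0.4780.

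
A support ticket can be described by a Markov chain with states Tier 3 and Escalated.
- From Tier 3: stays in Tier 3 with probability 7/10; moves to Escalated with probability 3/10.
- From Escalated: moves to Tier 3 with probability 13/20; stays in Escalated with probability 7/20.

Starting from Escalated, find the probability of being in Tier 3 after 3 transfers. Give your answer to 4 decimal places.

0.6841

Propagate the distribution vector 3 transfers from Escalated.
After 0 transfers: (0.0000, 1.0000)
After 1 transfer: (0.6500, 0.3500)
After 2 transfers: (0.6825, 0.3175)
After 3 transfers: (0.6841, 0.3159)
P(in Tier 3 after 3 transfers) = 0.6841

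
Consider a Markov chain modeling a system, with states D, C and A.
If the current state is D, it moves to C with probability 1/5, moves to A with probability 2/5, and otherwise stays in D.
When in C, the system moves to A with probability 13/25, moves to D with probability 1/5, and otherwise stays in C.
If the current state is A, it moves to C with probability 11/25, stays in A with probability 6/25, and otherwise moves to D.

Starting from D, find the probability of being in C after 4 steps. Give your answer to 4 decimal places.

Propagate the distribution vector 4 steps from D.
After 0 steps: (1.0000, 0.0000, 0.0000)
After 1 step: (0.4000, 0.2000, 0.4000)
After 2 steps: (0.3280, 0.3120, 0.3600)
After 3 steps: (0.3088, 0.3114, 0.3798)
After 4 steps: (0.3073, 0.3161, 0.3766)
P(in C after 4 steps) = 0.3161

0.3161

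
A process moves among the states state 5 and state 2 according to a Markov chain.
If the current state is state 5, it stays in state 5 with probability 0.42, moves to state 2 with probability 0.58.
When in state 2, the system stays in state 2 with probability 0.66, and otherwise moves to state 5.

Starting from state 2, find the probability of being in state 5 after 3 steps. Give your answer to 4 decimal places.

Propagate the distribution vector 3 steps from state 2.
After 0 steps: (0.0000, 1.0000)
After 1 step: (0.3400, 0.6600)
After 2 steps: (0.3672, 0.6328)
After 3 steps: (0.3694, 0.6306)
P(in state 5 after 3 steps) = 0.3694

0.3694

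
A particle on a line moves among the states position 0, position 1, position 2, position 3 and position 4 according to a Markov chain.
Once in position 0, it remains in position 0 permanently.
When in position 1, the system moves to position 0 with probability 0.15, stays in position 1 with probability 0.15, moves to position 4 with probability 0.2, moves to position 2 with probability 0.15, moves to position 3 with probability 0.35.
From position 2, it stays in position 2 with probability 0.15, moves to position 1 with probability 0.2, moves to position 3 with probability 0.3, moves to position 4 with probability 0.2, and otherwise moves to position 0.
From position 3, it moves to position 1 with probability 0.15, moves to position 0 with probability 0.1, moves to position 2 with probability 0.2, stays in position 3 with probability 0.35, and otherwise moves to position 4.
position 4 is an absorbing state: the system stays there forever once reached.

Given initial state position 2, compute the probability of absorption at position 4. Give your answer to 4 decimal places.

Let h(s) be the probability of absorption at position 4 starting from transient state s. Then h(position 4) = 1 and h(position 0) = 0. By first-step analysis:
h(position 1) = 0.15·0 + 0.15·h(position 1) + 0.15·h(position 2) + 0.35·h(position 3) + 0.2·1
h(position 2) = 0.15·0 + 0.2·h(position 1) + 0.15·h(position 2) + 0.3·h(position 3) + 0.2·1
h(position 3) = 0.1·0 + 0.15·h(position 1) + 0.2·h(position 2) + 0.35·h(position 3) + 0.2·1
Solving: h(position 1) = 0.6007, h(position 2) = 0.5993, h(position 3) = 0.6307.
Starting from position 2, the probability is 0.5993.

0.5993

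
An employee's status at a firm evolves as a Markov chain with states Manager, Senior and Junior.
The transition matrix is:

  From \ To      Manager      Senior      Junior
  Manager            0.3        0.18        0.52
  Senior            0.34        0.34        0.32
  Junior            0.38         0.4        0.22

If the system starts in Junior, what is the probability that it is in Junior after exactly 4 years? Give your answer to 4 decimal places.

Propagate the distribution vector 4 years from Junior.
After 0 years: (0.0000, 0.0000, 1.0000)
After 1 year: (0.3800, 0.4000, 0.2200)
After 2 years: (0.3336, 0.2924, 0.3740)
After 3 years: (0.3416, 0.3091, 0.3493)
After 4 years: (0.3403, 0.3063, 0.3534)
P(in Junior after 4 years) = 0.3534

0.3534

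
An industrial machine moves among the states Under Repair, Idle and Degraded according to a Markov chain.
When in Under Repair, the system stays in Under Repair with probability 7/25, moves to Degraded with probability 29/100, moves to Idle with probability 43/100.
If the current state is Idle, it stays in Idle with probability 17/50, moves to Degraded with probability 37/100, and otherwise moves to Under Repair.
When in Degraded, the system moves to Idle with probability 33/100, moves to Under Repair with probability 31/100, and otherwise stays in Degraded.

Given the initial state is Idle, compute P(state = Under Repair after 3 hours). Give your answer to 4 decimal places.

Propagate the distribution vector 3 hours from Idle.
After 0 hours: (0.0000, 1.0000, 0.0000)
After 1 hour: (0.2900, 0.3400, 0.3700)
After 2 hours: (0.2945, 0.3624, 0.3431)
After 3 hours: (0.2939, 0.3631, 0.3430)
P(in Under Repair after 3 hours) = 0.2939

0.2939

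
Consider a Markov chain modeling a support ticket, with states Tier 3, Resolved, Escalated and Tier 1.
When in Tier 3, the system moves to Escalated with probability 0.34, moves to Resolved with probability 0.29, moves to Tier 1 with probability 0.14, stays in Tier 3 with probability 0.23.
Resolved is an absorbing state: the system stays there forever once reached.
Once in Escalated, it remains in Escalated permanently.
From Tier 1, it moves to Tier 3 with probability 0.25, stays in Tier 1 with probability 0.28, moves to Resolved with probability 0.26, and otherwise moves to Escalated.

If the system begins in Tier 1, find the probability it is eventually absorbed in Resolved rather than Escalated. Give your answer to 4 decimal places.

Let h(s) be the probability of absorption at Resolved starting from transient state s. Then h(Resolved) = 1 and h(Escalated) = 0. By first-step analysis:
h(Tier 3) = 0.23·h(Tier 3) + 0.29·1 + 0.34·0 + 0.14·h(Tier 1)
h(Tier 1) = 0.25·h(Tier 3) + 0.26·1 + 0.21·0 + 0.28·h(Tier 1)
Solving: h(Tier 3) = 0.4721, h(Tier 1) = 0.5250.
Starting from Tier 1, the probability is 0.5250.

0.5250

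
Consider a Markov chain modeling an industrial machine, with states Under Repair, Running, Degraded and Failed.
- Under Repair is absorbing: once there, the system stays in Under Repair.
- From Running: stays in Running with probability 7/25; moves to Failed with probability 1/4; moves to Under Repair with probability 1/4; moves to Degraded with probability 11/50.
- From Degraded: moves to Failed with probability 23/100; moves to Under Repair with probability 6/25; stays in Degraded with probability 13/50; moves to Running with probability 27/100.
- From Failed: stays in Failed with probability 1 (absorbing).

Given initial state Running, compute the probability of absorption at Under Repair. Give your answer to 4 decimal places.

0.5023

Let h(s) be the probability of absorption at Under Repair starting from transient state s. Then h(Under Repair) = 1 and h(Failed) = 0. By first-step analysis:
h(Running) = 0.25·1 + 0.28·h(Running) + 0.22·h(Degraded) + 0.25·0
h(Degraded) = 0.24·1 + 0.27·h(Running) + 0.26·h(Degraded) + 0.23·0
Solving: h(Running) = 0.5023, h(Degraded) = 0.5076.
Starting from Running, the probability is 0.5023.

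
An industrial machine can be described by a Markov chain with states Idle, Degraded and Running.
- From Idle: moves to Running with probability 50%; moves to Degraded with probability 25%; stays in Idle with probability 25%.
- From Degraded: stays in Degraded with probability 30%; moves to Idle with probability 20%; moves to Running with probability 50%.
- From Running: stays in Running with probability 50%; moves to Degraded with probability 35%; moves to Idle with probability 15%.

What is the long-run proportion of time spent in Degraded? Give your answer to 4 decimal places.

Let the stationary distribution be π with π = πP and π_1 + π_2 + π_3 = 1.
π_1 = 0.25·π_1 + 0.2·π_2 + 0.15·π_3
π_2 = 0.25·π_1 + 0.3·π_2 + 0.35·π_3
Solving with the normalization constraint gives π = (0.1842, 0.3158, 0.5000).
So the stationary probability of Degraded is 0.3158.

0.3158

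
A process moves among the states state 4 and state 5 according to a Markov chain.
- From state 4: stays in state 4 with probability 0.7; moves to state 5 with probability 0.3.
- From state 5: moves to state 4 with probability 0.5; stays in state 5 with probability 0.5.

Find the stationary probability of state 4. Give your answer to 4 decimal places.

0.6250

Let the stationary distribution be π with π = πP and π_1 + π_2 = 1.
π_1 = 0.7·π_1 + 0.5·π_2
Solving with the normalization constraint gives π = (0.6250, 0.3750).
So the stationary probability of state 4 is 0.6250.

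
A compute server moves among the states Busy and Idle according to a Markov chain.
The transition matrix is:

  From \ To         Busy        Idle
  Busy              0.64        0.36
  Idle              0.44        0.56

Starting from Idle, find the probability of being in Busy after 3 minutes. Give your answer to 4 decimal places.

Propagate the distribution vector 3 minutes from Idle.
After 0 minutes: (0.0000, 1.0000)
After 1 minute: (0.4400, 0.5600)
After 2 minutes: (0.5280, 0.4720)
After 3 minutes: (0.5456, 0.4544)
P(in Busy after 3 minutes) = 0.5456

0.5456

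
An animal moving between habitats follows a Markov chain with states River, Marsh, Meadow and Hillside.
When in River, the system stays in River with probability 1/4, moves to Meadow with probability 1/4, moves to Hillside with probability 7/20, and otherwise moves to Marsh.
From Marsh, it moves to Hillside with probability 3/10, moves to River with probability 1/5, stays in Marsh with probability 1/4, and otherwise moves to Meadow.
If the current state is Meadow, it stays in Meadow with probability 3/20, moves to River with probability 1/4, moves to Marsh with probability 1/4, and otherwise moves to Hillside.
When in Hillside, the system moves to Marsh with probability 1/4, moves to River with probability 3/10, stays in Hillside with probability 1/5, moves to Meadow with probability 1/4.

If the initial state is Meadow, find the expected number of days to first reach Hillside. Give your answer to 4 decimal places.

Let t(s) be the expected number of days to first reach Hillside from state s, with t(Hillside) = 0. Conditioning on the first day:
t(River) = 1 + 0.25·t(River) + 0.15·t(Marsh) + 0.25·t(Meadow)
t(Marsh) = 1 + 0.2·t(River) + 0.25·t(Marsh) + 0.25·t(Meadow)
t(Meadow) = 1 + 0.25·t(River) + 0.25·t(Marsh) + 0.15·t(Meadow)
Solving: t(River) = 2.9377, t(Marsh) = 3.1009, t(Meadow) = 2.9525.
Expected days from Meadow to Hillside: 2.9525.

2.9525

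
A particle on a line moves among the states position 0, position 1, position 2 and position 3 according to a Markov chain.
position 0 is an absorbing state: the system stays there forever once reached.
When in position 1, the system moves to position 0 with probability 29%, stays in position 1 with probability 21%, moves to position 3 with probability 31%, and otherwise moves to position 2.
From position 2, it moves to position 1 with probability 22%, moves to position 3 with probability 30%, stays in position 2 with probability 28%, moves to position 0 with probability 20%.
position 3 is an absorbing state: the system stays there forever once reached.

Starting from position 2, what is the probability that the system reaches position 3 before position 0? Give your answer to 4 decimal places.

Let h(s) be the probability of absorption at position 3 starting from transient state s. Then h(position 3) = 1 and h(position 0) = 0. By first-step analysis:
h(position 1) = 0.29·0 + 0.21·h(position 1) + 0.19·h(position 2) + 0.31·1
h(position 2) = 0.2·0 + 0.22·h(position 1) + 0.28·h(position 2) + 0.3·1
Solving: h(position 1) = 0.5317, h(position 2) = 0.5791.
Starting from position 2, the probability is 0.5791.

0.5791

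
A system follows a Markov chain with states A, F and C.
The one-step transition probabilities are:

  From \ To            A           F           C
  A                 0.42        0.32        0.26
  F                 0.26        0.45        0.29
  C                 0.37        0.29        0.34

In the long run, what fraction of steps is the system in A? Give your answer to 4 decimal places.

0.3481

Let the stationary distribution be π with π = πP and π_1 + π_2 + π_3 = 1.
π_1 = 0.42·π_1 + 0.26·π_2 + 0.37·π_3
π_2 = 0.32·π_1 + 0.45·π_2 + 0.29·π_3
Solving with the normalization constraint gives π = (0.3481, 0.3577, 0.2943).
So the stationary probability of A is 0.3481.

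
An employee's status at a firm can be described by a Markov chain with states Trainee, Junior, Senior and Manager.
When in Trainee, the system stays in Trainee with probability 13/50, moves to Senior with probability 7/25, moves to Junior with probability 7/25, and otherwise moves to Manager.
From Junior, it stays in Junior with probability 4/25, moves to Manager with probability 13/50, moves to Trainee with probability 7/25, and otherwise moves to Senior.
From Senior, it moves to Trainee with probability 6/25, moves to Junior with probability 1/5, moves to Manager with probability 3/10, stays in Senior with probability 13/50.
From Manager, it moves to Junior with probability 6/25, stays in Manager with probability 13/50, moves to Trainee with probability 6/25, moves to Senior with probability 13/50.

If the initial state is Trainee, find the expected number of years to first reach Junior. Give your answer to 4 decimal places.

4.0134

Let t(s) be the expected number of years to first reach Junior from state s, with t(Junior) = 0. Conditioning on the first year:
t(Trainee) = 1 + 0.26·t(Trainee) + 0.28·t(Senior) + 0.18·t(Manager)
t(Senior) = 1 + 0.24·t(Trainee) + 0.26·t(Senior) + 0.3·t(Manager)
t(Manager) = 1 + 0.24·t(Trainee) + 0.26·t(Senior) + 0.26·t(Manager)
Solving: t(Trainee) = 4.0134, t(Senior) = 4.3478, t(Manager) = 4.1806.
Expected years from Trainee to Junior: 4.0134.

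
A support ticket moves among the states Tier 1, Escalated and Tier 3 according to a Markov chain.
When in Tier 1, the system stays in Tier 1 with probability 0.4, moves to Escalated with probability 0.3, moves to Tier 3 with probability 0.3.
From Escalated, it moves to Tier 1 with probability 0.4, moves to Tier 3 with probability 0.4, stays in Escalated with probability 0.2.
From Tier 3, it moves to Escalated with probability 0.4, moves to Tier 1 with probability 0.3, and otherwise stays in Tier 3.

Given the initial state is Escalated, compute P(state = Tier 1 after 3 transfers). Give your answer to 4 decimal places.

0.3680

Propagate the distribution vector 3 transfers from Escalated.
After 0 transfers: (0.0000, 1.0000, 0.0000)
After 1 transfer: (0.4000, 0.2000, 0.4000)
After 2 transfers: (0.3600, 0.3200, 0.3200)
After 3 transfers: (0.3680, 0.3000, 0.3320)
P(in Tier 1 after 3 transfers) = 0.3680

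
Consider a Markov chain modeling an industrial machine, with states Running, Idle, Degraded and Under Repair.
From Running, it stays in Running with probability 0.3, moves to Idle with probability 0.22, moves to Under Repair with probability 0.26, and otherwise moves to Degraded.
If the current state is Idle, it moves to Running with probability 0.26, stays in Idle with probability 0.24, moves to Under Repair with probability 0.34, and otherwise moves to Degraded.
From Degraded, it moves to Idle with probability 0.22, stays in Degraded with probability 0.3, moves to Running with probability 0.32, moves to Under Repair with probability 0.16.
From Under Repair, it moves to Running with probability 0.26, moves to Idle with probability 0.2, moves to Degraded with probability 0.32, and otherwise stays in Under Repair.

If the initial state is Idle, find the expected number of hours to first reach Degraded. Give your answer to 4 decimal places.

Let t(s) be the expected number of hours to first reach Degraded from state s, with t(Degraded) = 0. Conditioning on the first hour:
t(Running) = 1 + 0.3·t(Running) + 0.22·t(Idle) + 0.26·t(Under Repair)
t(Idle) = 1 + 0.26·t(Running) + 0.24·t(Idle) + 0.34·t(Under Repair)
t(Under Repair) = 1 + 0.26·t(Running) + 0.2·t(Idle) + 0.22·t(Under Repair)
Solving: t(Running) = 4.2819, t(Idle) = 4.5101, t(Under Repair) = 3.8658.
Expected hours from Idle to Degraded: 4.5101.

4.5101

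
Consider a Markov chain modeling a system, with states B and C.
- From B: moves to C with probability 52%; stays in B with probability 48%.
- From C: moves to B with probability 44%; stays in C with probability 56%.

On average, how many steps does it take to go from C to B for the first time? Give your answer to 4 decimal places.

Let t(s) be the expected number of steps to first reach B from state s, with t(B) = 0. Conditioning on the first step:
t(C) = 1 + 0.56·t(C)
Solving: t(C) = 2.2727.
Expected steps from C to B: 2.2727.

2.2727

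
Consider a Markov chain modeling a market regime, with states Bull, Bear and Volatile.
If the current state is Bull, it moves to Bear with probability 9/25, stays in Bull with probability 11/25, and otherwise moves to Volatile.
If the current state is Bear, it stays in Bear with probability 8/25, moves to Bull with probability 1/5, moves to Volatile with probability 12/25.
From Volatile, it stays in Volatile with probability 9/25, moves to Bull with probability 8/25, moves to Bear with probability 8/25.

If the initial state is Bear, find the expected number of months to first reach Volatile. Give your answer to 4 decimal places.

Let t(s) be the expected number of months to first reach Volatile from state s, with t(Volatile) = 0. Conditioning on the first month:
t(Bull) = 1 + 0.44·t(Bull) + 0.36·t(Bear)
t(Bear) = 1 + 0.2·t(Bull) + 0.32·t(Bear)
Solving: t(Bull) = 3.3679, t(Bear) = 2.4611.
Expected months from Bear to Volatile: 2.4611.

2.4611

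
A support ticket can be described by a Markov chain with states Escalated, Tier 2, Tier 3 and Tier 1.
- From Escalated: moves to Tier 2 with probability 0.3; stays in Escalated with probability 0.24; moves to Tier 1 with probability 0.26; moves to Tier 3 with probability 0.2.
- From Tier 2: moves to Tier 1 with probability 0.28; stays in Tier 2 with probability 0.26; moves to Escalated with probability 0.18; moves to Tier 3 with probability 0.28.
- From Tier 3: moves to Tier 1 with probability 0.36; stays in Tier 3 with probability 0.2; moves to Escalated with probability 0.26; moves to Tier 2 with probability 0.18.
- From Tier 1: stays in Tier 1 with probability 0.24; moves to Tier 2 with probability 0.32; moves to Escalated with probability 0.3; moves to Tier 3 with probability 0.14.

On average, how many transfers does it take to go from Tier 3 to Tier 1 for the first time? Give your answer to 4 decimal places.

3.1431

Let t(s) be the expected number of transfers to first reach Tier 1 from state s, with t(Tier 1) = 0. Conditioning on the first transfer:
t(Escalated) = 1 + 0.24·t(Escalated) + 0.3·t(Tier 2) + 0.2·t(Tier 3)
t(Tier 2) = 1 + 0.18·t(Escalated) + 0.26·t(Tier 2) + 0.28·t(Tier 3)
t(Tier 3) = 1 + 0.26·t(Escalated) + 0.18·t(Tier 2) + 0.2·t(Tier 3)
Solving: t(Escalated) = 3.4799, t(Tier 2) = 3.3871, t(Tier 3) = 3.1431.
Expected transfers from Tier 3 to Tier 1: 3.1431.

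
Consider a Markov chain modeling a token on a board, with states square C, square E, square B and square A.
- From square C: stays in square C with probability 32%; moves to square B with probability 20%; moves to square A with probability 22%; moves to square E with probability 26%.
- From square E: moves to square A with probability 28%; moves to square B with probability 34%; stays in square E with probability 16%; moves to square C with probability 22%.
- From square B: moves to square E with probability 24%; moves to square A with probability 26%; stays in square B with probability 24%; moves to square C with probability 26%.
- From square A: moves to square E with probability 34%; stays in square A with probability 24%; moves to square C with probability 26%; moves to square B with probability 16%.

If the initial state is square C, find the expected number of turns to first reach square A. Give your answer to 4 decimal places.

Let t(s) be the expected number of turns to first reach square A from state s, with t(square A) = 0. Conditioning on the first turn:
t(square C) = 1 + 0.32·t(square C) + 0.26·t(square E) + 0.2·t(square B)
t(square E) = 1 + 0.22·t(square C) + 0.16·t(square E) + 0.34·t(square B)
t(square B) = 1 + 0.26·t(square C) + 0.24·t(square E) + 0.24·t(square B)
Solving: t(square C) = 4.1050, t(square E) = 3.8600, t(square B) = 3.9391.
Expected turns from square C to square A: 4.1050.

4.1050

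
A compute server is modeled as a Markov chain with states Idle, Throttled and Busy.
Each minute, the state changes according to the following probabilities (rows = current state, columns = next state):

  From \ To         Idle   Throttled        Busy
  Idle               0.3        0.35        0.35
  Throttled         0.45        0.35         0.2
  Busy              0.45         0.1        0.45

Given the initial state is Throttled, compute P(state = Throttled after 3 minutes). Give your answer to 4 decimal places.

0.2706

Propagate the distribution vector 3 minutes from Throttled.
After 0 minutes: (0.0000, 1.0000, 0.0000)
After 1 minute: (0.4500, 0.3500, 0.2000)
After 2 minutes: (0.3825, 0.3000, 0.3175)
After 3 minutes: (0.3926, 0.2706, 0.3368)
P(in Throttled after 3 minutes) = 0.2706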